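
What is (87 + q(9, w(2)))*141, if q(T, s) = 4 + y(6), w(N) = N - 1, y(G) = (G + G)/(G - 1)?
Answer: 65847/5 ≈ 13169.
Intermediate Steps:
y(G) = 2*G/(-1 + G) (y(G) = (2*G)/(-1 + G) = 2*G/(-1 + G))
w(N) = -1 + N
q(T, s) = 32/5 (q(T, s) = 4 + 2*6/(-1 + 6) = 4 + 2*6/5 = 4 + 2*6*(⅕) = 4 + 12/5 = 32/5)
(87 + q(9, w(2)))*141 = (87 + 32/5)*141 = (467/5)*141 = 65847/5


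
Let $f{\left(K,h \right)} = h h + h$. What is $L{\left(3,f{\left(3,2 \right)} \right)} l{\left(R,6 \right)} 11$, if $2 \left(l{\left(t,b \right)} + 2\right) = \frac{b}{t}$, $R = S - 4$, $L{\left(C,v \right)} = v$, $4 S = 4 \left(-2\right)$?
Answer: $-165$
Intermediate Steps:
$f{\left(K,h \right)} = h + h^{2}$ ($f{\left(K,h \right)} = h^{2} + h = h + h^{2}$)
$S = -2$ ($S = \frac{4 \left(-2\right)}{4} = \frac{1}{4} \left(-8\right) = -2$)
$R = -6$ ($R = -2 - 4 = -6$)
$l{\left(t,b \right)} = -2 + \frac{b}{2 t}$ ($l{\left(t,b \right)} = -2 + \frac{b \frac{1}{t}}{2} = -2 + \frac{b}{2 t}$)
$L{\left(3,f{\left(3,2 \right)} \right)} l{\left(R,6 \right)} 11 = 2 \left(1 + 2\right) \left(-2 + \frac{1}{2} \cdot 6 \frac{1}{-6}\right) 11 = 2 \cdot 3 \left(-2 + \frac{1}{2} \cdot 6 \left(- \frac{1}{6}\right)\right) 11 = 6 \left(-2 - \frac{1}{2}\right) 11 = 6 \left(- \frac{5}{2}\right) 11 = \left(-15\right) 11 = -165$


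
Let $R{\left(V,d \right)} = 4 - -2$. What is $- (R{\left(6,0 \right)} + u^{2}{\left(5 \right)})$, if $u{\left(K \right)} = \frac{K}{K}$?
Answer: $-7$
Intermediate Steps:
$u{\left(K \right)} = 1$
$R{\left(V,d \right)} = 6$ ($R{\left(V,d \right)} = 4 + 2 = 6$)
$- (R{\left(6,0 \right)} + u^{2}{\left(5 \right)}) = - (6 + 1^{2}) = - (6 + 1) = \left(-1\right) 7 = -7$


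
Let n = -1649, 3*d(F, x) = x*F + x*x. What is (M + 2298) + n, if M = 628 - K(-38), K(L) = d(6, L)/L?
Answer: 3863/3 ≈ 1287.7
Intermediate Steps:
d(F, x) = x²/3 + F*x/3 (d(F, x) = (x*F + x*x)/3 = (F*x + x²)/3 = (x² + F*x)/3 = x²/3 + F*x/3)
K(L) = 2 + L/3 (K(L) = (L*(6 + L)/3)/L = 2 + L/3)
M = 1916/3 (M = 628 - (2 + (⅓)*(-38)) = 628 - (2 - 38/3) = 628 - 1*(-32/3) = 628 + 32/3 = 1916/3 ≈ 638.67)
(M + 2298) + n = (1916/3 + 2298) - 1649 = 8810/3 - 1649 = 3863/3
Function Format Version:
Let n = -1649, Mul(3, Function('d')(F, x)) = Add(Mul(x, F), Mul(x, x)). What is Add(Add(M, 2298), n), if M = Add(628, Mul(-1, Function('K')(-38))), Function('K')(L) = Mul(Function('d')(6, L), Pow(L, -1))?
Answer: Rational(3863, 3) ≈ 1287.7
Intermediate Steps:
Function('d')(F, x) = Add(Mul(Rational(1, 3), Pow(x, 2)), Mul(Rational(1, 3), F, x)) (Function('d')(F, x) = Mul(Rational(1, 3), Add(Mul(x, F), Mul(x, x))) = Mul(Rational(1, 3), Add(Mul(F, x), Pow(x, 2))) = Mul(Rational(1, 3), Add(Pow(x, 2), Mul(F, x))) = Add(Mul(Rational(1, 3), Pow(x, 2)), Mul(Rational(1, 3), F, x)))
Function('K')(L) = Add(2, Mul(Rational(1, 3), L)) (Function('K')(L) = Mul(Mul(Rational(1, 3), L, Add(6, L)), Pow(L, -1)) = Add(2, Mul(Rational(1, 3), L)))
M = Rational(1916, 3) (M = Add(628, Mul(-1, Add(2, Mul(Rational(1, 3), -38)))) = Add(628, Mul(-1, Add(2, Rational(-38, 3)))) = Add(628, Mul(-1, Rational(-32, 3))) = Add(628, Rational(32, 3)) = Rational(1916, 3) ≈ 638.67)
Add(Add(M, 2298), n) = Add(Add(Rational(1916, 3), 2298), -1649) = Add(Rational(8810, 3), -1649) = Rational(3863, 3)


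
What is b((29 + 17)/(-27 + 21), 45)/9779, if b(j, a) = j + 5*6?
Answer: 67/29337 ≈ 0.0022838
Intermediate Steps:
b(j, a) = 30 + j (b(j, a) = j + 30 = 30 + j)
b((29 + 17)/(-27 + 21), 45)/9779 = (30 + (29 + 17)/(-27 + 21))/9779 = (30 + 46/(-6))*(1/9779) = (30 + 46*(-⅙))*(1/9779) = (30 - 23/3)*(1/9779) = (67/3)*(1/9779) = 67/29337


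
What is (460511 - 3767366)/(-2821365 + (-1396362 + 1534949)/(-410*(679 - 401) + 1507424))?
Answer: 4607917258620/3931413992473 ≈ 1.1721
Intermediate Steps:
(460511 - 3767366)/(-2821365 + (-1396362 + 1534949)/(-410*(679 - 401) + 1507424)) = -3306855/(-2821365 + 138587/(-410*278 + 1507424)) = -3306855/(-2821365 + 138587/(-113980 + 1507424)) = -3306855/(-2821365 + 138587/1393444) = -3306855/(-3931413992473/1393444) = -3306855*(-1393444/3931413992473) = 4607917258620/3931413992473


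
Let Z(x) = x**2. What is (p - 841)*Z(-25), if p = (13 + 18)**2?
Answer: 75000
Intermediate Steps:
p = 961 (p = 31**2 = 961)
(p - 841)*Z(-25) = (961 - 841)*(-25)**2 = 120*625 = 75000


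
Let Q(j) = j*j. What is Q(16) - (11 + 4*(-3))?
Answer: 257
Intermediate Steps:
Q(j) = j²
Q(16) - (11 + 4*(-3)) = 16² - (11 + 4*(-3)) = 256 - (11 - 12) = 256 - 1*(-1) = 256 + 1 = 257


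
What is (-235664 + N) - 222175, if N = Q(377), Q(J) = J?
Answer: -457462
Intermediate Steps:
N = 377
(-235664 + N) - 222175 = (-235664 + 377) - 222175 = -235287 - 222175 = -457462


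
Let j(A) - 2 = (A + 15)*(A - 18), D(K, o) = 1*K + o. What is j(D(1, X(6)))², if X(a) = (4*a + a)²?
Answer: 654205968900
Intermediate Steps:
X(a) = 25*a² (X(a) = (5*a)² = 25*a²)
D(K, o) = K + o
j(A) = 2 + (-18 + A)*(15 + A) (j(A) = 2 + (A + 15)*(A - 18) = 2 + (15 + A)*(-18 + A) = 2 + (-18 + A)*(15 + A))
j(D(1, X(6)))² = (-268 + (1 + 25*6²)² - 3*(1 + 25*6²))² = (-268 + (1 + 25*36)² - 3*(1 + 25*36))² = (-268 + (1 + 900)² - 3*(1 + 900))² = (-268 + 901² - 3*901)² = (-268 + 811801 - 2703)² = 808830² = 654205968900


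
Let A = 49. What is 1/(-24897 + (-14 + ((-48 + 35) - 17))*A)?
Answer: -1/27053 ≈ -3.6964e-5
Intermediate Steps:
1/(-24897 + (-14 + ((-48 + 35) - 17))*A) = 1/(-24897 + (-14 + ((-48 + 35) - 17))*49) = 1/(-24897 + (-14 + (-13 - 17))*49) = 1/(-24897 + (-14 - 30)*49) = 1/(-24897 - 44*49) = 1/(-24897 - 2156) = 1/(-27053) = -1/27053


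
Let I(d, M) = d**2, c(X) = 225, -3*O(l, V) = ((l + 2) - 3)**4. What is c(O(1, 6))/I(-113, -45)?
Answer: 225/12769 ≈ 0.017621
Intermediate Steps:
O(l, V) = -(-1 + l)**4/3 (O(l, V) = -((l + 2) - 3)**4/3 = -((2 + l) - 3)**4/3 = -(-1 + l)**4/3)
c(O(1, 6))/I(-113, -45) = 225/((-113)**2) = 225/12769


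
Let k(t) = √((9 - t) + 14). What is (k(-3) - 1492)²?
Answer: (1492 - √26)² ≈ 2.2109e+6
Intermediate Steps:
k(t) = √(23 - t)
(k(-3) - 1492)² = (√(23 - 1*(-3)) - 1492)² = (√(23 + 3) - 1492)² = (√26 - 1492)² = (-1492 + √26)²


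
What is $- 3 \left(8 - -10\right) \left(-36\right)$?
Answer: $1944$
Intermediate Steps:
$- 3 \left(8 - -10\right) \left(-36\right) = - 3 \left(8 + 10\right) \left(-36\right) = \left(-3\right) 18 \left(-36\right) = \left(-54\right) \left(-36\right) = 1944$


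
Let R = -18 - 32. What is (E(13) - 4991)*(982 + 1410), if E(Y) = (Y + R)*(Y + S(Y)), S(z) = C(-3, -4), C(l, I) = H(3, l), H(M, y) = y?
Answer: -12823512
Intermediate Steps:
C(l, I) = l
S(z) = -3
R = -50
E(Y) = (-50 + Y)*(-3 + Y) (E(Y) = (Y - 50)*(Y - 3) = (-50 + Y)*(-3 + Y))
(E(13) - 4991)*(982 + 1410) = ((150 + 13**2 - 53*13) - 4991)*(982 + 1410) = ((150 + 169 - 689) - 4991)*2392 = (-370 - 4991)*2392 = -5361*2392 = -12823512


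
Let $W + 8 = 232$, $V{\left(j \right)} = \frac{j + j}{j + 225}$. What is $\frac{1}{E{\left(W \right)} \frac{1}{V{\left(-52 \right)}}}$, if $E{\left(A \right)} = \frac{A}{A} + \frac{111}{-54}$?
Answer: $\frac{1872}{3287} \approx 0.56952$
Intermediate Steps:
$V{\left(j \right)} = \frac{2 j}{225 + j}$
$W = 224$ ($W = -8 + 232 = 224$)
$E{\left(A \right)} = - \frac{19}{18}$ ($E{\left(A \right)} = 1 + 111 \left(- \frac{1}{54}\right) = 1 - \frac{37}{18} = - \frac{19}{18}$)
$\frac{1}{E{\left(W \right)} \frac{1}{V{\left(-52 \right)}}} = \frac{1}{\left(- \frac{19}{18}\right) \frac{1}{2 \left(-52\right) \frac{1}{225 - 52}}} = \frac{1}{\left(- \frac{19}{18}\right) \frac{1}{2 \left(-52\right) \frac{1}{173}}} = \frac{1}{\left(- \frac{19}{18}\right) \frac{1}{- \frac{104}{173}}} = \frac{1}{\left(- \frac{19}{18}\right) \left(- \frac{173}{104}\right)} = \frac{1}{\frac{3287}{1872}} = \frac{1872}{3287}$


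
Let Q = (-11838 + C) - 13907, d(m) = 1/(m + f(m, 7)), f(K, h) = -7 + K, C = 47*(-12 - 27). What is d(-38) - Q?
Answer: 2288973/83 ≈ 27578.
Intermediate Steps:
C = -1833 (C = 47*(-39) = -1833)
d(m) = 1/(-7 + 2*m) (d(m) = 1/(m + (-7 + m)) = 1/(-7 + 2*m))
Q = -27578 (Q = (-11838 - 1833) - 13907 = -13671 - 13907 = -27578)
d(-38) - Q = 1/(-7 + 2*(-38)) - 1*(-27578) = 1/(-7 - 76) + 27578 = 1/(-83) + 27578 = -1/83 + 27578 = 2288973/83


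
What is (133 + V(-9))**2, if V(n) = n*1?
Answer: 15376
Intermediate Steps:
V(n) = n
(133 + V(-9))**2 = (133 - 9)**2 = 124**2 = 15376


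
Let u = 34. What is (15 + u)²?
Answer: 2401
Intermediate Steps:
(15 + u)² = (15 + 34)² = 49² = 2401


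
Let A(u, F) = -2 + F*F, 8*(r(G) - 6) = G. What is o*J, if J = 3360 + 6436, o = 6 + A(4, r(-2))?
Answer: 1452257/4 ≈ 3.6306e+5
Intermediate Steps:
r(G) = 6 + G/8
A(u, F) = -2 + F**2
o = 593/16 (o = 6 + (-2 + (6 + (1/8)*(-2))**2) = 6 + (-2 + (6 - 1/4)**2) = 6 + (-2 + (23/4)**2) = 6 + (-2 + 529/16) = 6 + 497/16 = 593/16 ≈ 37.063)
J = 9796
o*J = (593/16)*9796 = 1452257/4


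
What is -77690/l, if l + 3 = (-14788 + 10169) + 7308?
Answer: -2285/79 ≈ -28.924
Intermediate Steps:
l = 2686 (l = -3 + ((-14788 + 10169) + 7308) = -3 + (-4619 + 7308) = -3 + 2689 = 2686)
-77690/l = -77690/2686 = -77690*1/2686 = -2285/79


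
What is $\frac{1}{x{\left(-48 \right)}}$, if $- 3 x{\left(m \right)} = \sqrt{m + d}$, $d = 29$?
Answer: $\frac{3 i \sqrt{19}}{19} \approx 0.68825 i$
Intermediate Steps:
$x{\left(m \right)} = - \frac{\sqrt{29 + m}}{3}$ ($x{\left(m \right)} = - \frac{\sqrt{m + 29}}{3} = - \frac{\sqrt{29 + m}}{3}$)
$\frac{1}{x{\left(-48 \right)}} = \frac{1}{\left(- \frac{1}{3}\right) \sqrt{29 - 48}} = \frac{1}{\left(- \frac{1}{3}\right) \sqrt{-19}} = \frac{1}{\left(- \frac{1}{3}\right) i \sqrt{19}} = \frac{3 i \sqrt{19}}{19}$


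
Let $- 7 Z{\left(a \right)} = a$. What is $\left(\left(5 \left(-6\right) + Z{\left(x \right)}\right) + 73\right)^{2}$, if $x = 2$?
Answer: $\frac{89401}{49} \approx 1824.5$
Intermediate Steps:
$Z{\left(a \right)} = - \frac{a}{7}$
$\left(\left(5 \left(-6\right) + Z{\left(x \right)}\right) + 73\right)^{2} = \left(\left(5 \left(-6\right) - \frac{2}{7}\right) + 73\right)^{2} = \left(\left(-30 - \frac{2}{7}\right) + 73\right)^{2} = \left(- \frac{212}{7} + 73\right)^{2} = \left(\frac{299}{7}\right)^{2} = \frac{89401}{49}$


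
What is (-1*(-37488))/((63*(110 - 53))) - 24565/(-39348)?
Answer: 57899657/5233284 ≈ 11.064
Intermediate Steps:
(-1*(-37488))/((63*(110 - 53))) - 24565/(-39348) = 37488/((63*57)) - 24565*(-1/39348) = 37488/3591 + 24565/39348 = 37488*(1/3591) + 24565/39348 = 12496/1197 + 24565/39348 = 57899657/5233284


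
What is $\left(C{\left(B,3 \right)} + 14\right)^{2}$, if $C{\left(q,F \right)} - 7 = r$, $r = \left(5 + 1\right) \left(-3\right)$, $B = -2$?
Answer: $9$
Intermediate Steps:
$r = -18$ ($r = 6 \left(-3\right) = -18$)
$C{\left(q,F \right)} = -11$ ($C{\left(q,F \right)} = 7 - 18 = -11$)
$\left(C{\left(B,3 \right)} + 14\right)^{2} = \left(-11 + 14\right)^{2} = 3^{2} = 9$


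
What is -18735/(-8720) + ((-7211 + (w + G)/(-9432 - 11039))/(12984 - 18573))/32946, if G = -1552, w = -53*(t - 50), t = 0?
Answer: 371692565437283/172997069324112 ≈ 2.1485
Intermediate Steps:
w = 2650 (w = -53*(0 - 50) = -53*(-50) = 2650)
-18735/(-8720) + ((-7211 + (w + G)/(-9432 - 11039))/(12984 - 18573))/32946 = -18735/(-8720) + ((-7211 + (2650 - 1552)/(-9432 - 11039))/(12984 - 18573))/32946 = -18735*(-1/8720) + ((-7211 + 1098/(-20471))/(-5589))*(1/32946) = 3747/1744 + ((-7211 + 1098*(-1/20471))*(-1/5589))*(1/32946) = 3747/1744 + ((-7211 - 1098/20471)*(-1/5589))*(1/32946) = 3747/1744 - 147617479/20471*(-1/5589)*(1/32946) = 3747/1744 + (147617479/114412419)*(1/32946) = 3747/1744 + 7769341/198391134546 = 371692565437283/172997069324112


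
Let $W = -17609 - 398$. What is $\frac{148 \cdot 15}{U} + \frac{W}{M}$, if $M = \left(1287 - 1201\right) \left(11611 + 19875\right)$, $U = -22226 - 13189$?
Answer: $- \frac{443268335}{6393106356} \approx -0.069335$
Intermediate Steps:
$U = -35415$ ($U = -22226 - 13189 = -35415$)
$W = -18007$
$M = 2707796$ ($M = 86 \cdot 31486 = 2707796$)
$\frac{148 \cdot 15}{U} + \frac{W}{M} = \frac{148 \cdot 15}{-35415} - \frac{18007}{2707796} = 2220 \left(- \frac{1}{35415}\right) - \frac{18007}{2707796} = - \frac{148}{2361} - \frac{18007}{2707796} = - \frac{443268335}{6393106356}$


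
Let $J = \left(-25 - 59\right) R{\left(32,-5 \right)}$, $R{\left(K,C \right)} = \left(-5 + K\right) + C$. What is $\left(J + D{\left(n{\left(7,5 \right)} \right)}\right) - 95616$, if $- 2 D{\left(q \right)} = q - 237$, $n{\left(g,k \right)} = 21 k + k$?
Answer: $- \frac{194801}{2} \approx -97401.0$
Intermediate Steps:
$R{\left(K,C \right)} = -5 + C + K$
$n{\left(g,k \right)} = 22 k$
$D{\left(q \right)} = \frac{237}{2} - \frac{q}{2}$ ($D{\left(q \right)} = - \frac{q - 237}{2} = - \frac{-237 + q}{2} = \frac{237}{2} - \frac{q}{2}$)
$J = -1848$ ($J = \left(-25 - 59\right) \left(-5 - 5 + 32\right) = \left(-25 - 59\right) 22 = \left(-84\right) 22 = -1848$)
$\left(J + D{\left(n{\left(7,5 \right)} \right)}\right) - 95616 = \left(-1848 + \left(\frac{237}{2} - \frac{22 \cdot 5}{2}\right)\right) - 95616 = \left(-1848 + \left(\frac{237}{2} - 55\right)\right) - 95616 = \left(-1848 + \frac{127}{2}\right) - 95616 = - \frac{3569}{2} - 95616 = - \frac{194801}{2}$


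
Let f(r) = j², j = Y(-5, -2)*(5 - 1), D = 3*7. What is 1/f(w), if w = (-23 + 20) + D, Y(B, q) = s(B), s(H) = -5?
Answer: 1/400 ≈ 0.0025000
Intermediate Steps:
Y(B, q) = -5
D = 21
w = 18 (w = (-23 + 20) + 21 = -3 + 21 = 18)
j = -20 (j = -5*(5 - 1) = -5*4 = -20)
f(r) = 400 (f(r) = (-20)² = 400)
1/f(w) = 1/400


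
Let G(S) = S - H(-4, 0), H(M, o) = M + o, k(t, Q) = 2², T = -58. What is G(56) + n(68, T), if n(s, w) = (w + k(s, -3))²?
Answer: 2976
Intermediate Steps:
k(t, Q) = 4
n(s, w) = (4 + w)² (n(s, w) = (w + 4)² = (4 + w)²)
G(S) = 4 + S (G(S) = S - (-4 + 0) = S - 1*(-4) = S + 4 = 4 + S)
G(56) + n(68, T) = (4 + 56) + (4 - 58)² = 60 + (-54)² = 60 + 2916 = 2976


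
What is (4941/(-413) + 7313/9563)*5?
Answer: -221152570/3949519 ≈ -55.995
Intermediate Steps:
(4941/(-413) + 7313/9563)*5 = (4941*(-1/413) + 7313*(1/9563))*5 = (-4941/413 + 7313/9563)*5 = -44230514/3949519*5 = -221152570/3949519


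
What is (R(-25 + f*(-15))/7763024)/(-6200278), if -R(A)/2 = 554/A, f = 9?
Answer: -277/1925316276826880 ≈ -1.4387e-13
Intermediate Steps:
R(A) = -1108/A
(R(-25 + f*(-15))/7763024)/(-6200278) = (-1108/(-25 + 9*(-15))/7763024)/(-6200278) = (-1108/(-25 - 135)*(1/7763024))*(-1/6200278) = (-1108/(-160)*(1/7763024))*(-1/6200278) = (-1108*(-1/160)*(1/7763024))*(-1/6200278) = ((277/40)*(1/7763024))*(-1/6200278) = (277/310520960)*(-1/6200278) = -277/1925316276826880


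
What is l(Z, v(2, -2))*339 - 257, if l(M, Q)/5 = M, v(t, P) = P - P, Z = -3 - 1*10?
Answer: -22292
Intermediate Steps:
Z = -13 (Z = -3 - 10 = -13)
v(t, P) = 0
l(M, Q) = 5*M
l(Z, v(2, -2))*339 - 257 = (5*(-13))*339 - 257 = -65*339 - 257 = -22035 - 257 = -22292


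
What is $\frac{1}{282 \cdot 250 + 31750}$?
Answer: $\frac{1}{102250} \approx 9.7799 \cdot 10^{-6}$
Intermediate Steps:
$\frac{1}{282 \cdot 250 + 31750} = \frac{1}{70500 + 31750} = \frac{1}{102250}$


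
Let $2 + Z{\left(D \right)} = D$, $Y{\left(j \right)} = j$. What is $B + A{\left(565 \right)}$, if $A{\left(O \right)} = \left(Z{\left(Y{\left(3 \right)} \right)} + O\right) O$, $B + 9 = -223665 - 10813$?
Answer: $85303$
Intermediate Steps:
$B = -234487$ ($B = -9 - 234478 = -234487$)
$Z{\left(D \right)} = -2 + D$
$A{\left(O \right)} = O \left(1 + O\right)$ ($A{\left(O \right)} = \left(\left(-2 + 3\right) + O\right) O = \left(1 + O\right) O = O \left(1 + O\right)$)
$B + A{\left(565 \right)} = -234487 + 565 \left(1 + 565\right) = -234487 + 565 \cdot 566 = -234487 + 319790 = 85303$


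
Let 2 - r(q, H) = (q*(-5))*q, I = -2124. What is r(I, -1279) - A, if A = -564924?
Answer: 23121806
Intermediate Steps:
r(q, H) = 2 + 5*q**2 (r(q, H) = 2 - q*(-5)*q = 2 - (-5*q)*q = 2 - (-5)*q**2 = 2 + 5*q**2)
r(I, -1279) - A = (2 + 5*(-2124)**2) - 1*(-564924) = (2 + 5*4511376) + 564924 = (2 + 22556880) + 564924 = 22556882 + 564924 = 23121806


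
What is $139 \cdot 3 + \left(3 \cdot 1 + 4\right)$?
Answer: $424$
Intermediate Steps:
$139 \cdot 3 + \left(3 \cdot 1 + 4\right) = 417 + \left(3 + 4\right) = 417 + 7 = 424$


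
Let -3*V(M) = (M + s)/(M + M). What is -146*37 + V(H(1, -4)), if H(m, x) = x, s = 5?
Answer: -129647/24 ≈ -5402.0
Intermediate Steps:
V(M) = -(5 + M)/(6*M) (V(M) = -(M + 5)/(3*(M + M)) = -(5 + M)/(3*(2*M)) = -(5 + M)*1/(2*M)/3 = -(5 + M)/(6*M))
-146*37 + V(H(1, -4)) = -146*37 + (⅙)*(-5 - 1*(-4))/(-4) = -5402 + (⅙)*(-¼)*(-5 + 4) = -5402 + (⅙)*(-¼)*(-1) = -5402 + 1/24 = -129647/24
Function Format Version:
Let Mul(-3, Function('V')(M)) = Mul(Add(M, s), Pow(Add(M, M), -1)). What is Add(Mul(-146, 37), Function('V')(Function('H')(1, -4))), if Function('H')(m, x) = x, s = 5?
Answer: Rational(-129647, 24) ≈ -5402.0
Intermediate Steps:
Function('V')(M) = Mul(Rational(-1, 6), Pow(M, -1), Add(5, M)) (Function('V')(M) = Mul(Rational(-1, 3), Mul(Add(M, 5), Pow(Add(M, M), -1))) = Mul(Rational(-1, 3), Mul(Add(5, M), Pow(Mul(2, M), -1))) = Mul(Rational(-1, 3), Mul(Add(5, M), Mul(Rational(1, 2), Pow(M, -1)))) = Mul(Rational(-1, 3), Mul(Rational(1, 2), Pow(M, -1), Add(5, M))) = Mul(Rational(-1, 6), Pow(M, -1), Add(5, M)))
Add(Mul(-146, 37), Function('V')(Function('H')(1, -4))) = Add(Mul(-146, 37), Mul(Rational(1, 6), Pow(-4, -1), Add(-5, Mul(-1, -4)))) = Add(-5402, Mul(Rational(1, 6), Rational(-1, 4), Add(-5, 4))) = Add(-5402, Mul(Rational(1, 6), Rational(-1, 4), -1)) = Add(-5402, Rational(1, 24)) = Rational(-129647, 24)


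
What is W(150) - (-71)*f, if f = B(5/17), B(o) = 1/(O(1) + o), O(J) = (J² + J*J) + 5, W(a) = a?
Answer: 19807/124 ≈ 159.73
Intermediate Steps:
O(J) = 5 + 2*J² (O(J) = (J² + J²) + 5 = 2*J² + 5 = 5 + 2*J²)
B(o) = 1/(7 + o) (B(o) = 1/((5 + 2*1²) + o) = 1/((5 + 2*1) + o) = 1/((5 + 2) + o) = 1/(7 + o))
f = 17/124 (f = 1/(7 + 5/17) = 1/(124/17) = 17/124 ≈ 0.13710)
W(150) - (-71)*f = 150 - (-71)*17/124 = 150 - 1*(-1207/124) = 150 + 1207/124 = 19807/124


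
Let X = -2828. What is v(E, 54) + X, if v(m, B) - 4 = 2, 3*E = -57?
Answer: -2822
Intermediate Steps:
E = -19 (E = (⅓)*(-57) = -19)
v(m, B) = 6 (v(m, B) = 4 + 2 = 6)
v(E, 54) + X = 6 - 2828 = -2822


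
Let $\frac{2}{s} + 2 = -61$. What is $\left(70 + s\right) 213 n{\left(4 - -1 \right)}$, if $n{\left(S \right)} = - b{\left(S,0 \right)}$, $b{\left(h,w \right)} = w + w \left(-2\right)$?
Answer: $0$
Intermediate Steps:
$s = - \frac{2}{63}$ ($s = \frac{2}{-2 - 61} = \frac{2}{-63} = 2 \left(- \frac{1}{63}\right) = - \frac{2}{63} \approx -0.031746$)
$b{\left(h,w \right)} = - w$ ($b{\left(h,w \right)} = w - 2 w = - w$)
$n{\left(S \right)} = 0$ ($n{\left(S \right)} = - \left(-1\right) 0 = \left(-1\right) 0 = 0$)
$\left(70 + s\right) 213 n{\left(4 - -1 \right)} = \left(70 - \frac{2}{63}\right) 213 \cdot 0 = \frac{4408}{63} \cdot 213 \cdot 0 = \frac{312968}{21} \cdot 0 = 0$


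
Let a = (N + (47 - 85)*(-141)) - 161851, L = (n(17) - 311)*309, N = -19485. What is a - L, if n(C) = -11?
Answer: -76480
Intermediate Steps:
L = -99498 (L = (-11 - 311)*309 = -322*309 = -99498)
a = -175978 (a = (-19485 + (47 - 85)*(-141)) - 161851 = (-19485 - 38*(-141)) - 161851 = (-19485 + 5358) - 161851 = -14127 - 161851 = -175978)
a - L = -175978 - 1*(-99498) = -175978 + 99498 = -76480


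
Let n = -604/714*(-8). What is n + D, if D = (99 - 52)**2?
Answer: 791029/357 ≈ 2215.8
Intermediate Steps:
n = 2416/357 (n = -604*1/714*(-8) = -302/357*(-8) = 2416/357 ≈ 6.7675)
D = 2209 (D = 47**2 = 2209)
n + D = 2416/357 + 2209 = 791029/357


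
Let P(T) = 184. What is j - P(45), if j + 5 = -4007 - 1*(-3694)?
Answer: -502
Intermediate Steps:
j = -318 (j = -5 + (-4007 - 1*(-3694)) = -5 + (-4007 + 3694) = -5 - 313 = -318)
j - P(45) = -318 - 1*184 = -318 - 184 = -502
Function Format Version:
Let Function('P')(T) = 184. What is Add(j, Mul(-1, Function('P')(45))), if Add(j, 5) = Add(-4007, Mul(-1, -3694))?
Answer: -502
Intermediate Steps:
j = -318 (j = Add(-5, Add(-4007, Mul(-1, -3694))) = Add(-5, Add(-4007, 3694)) = Add(-5, -313) = -318)
Add(j, Mul(-1, Function('P')(45))) = Add(-318, Mul(-1, 184)) = Add(-318, -184) = -502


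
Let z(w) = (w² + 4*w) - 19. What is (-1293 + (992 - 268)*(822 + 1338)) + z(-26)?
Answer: 1563100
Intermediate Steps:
z(w) = -19 + w² + 4*w
(-1293 + (992 - 268)*(822 + 1338)) + z(-26) = (-1293 + (992 - 268)*(822 + 1338)) + (-19 + (-26)² + 4*(-26)) = (-1293 + 724*2160) + (-19 + 676 - 104) = (-1293 + 1563840) + 553 = 1562547 + 553 = 1563100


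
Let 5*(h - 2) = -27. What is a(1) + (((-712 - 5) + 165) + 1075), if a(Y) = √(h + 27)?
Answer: 523 + √590/5 ≈ 527.86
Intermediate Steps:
h = -17/5 (h = 2 + (⅕)*(-27) = 2 - 27/5 = -17/5 ≈ -3.4000)
a(Y) = √590/5 (a(Y) = √(-17/5 + 27) = √(118/5) = √590/5)
a(1) + (((-712 - 5) + 165) + 1075) = √590/5 + (((-712 - 5) + 165) + 1075) = √590/5 + ((-717 + 165) + 1075) = √590/5 + (-552 + 1075) = √590/5 + 523 = 523 + √590/5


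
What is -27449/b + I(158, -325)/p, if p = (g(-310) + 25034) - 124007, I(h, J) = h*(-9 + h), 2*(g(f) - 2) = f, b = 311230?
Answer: -5023943117/15425492490 ≈ -0.32569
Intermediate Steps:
g(f) = 2 + f/2
p = -99126 (p = ((2 + (1/2)*(-310)) + 25034) - 124007 = ((2 - 155) + 25034) - 124007 = (-153 + 25034) - 124007 = 24881 - 124007 = -99126)
-27449/b + I(158, -325)/p = -27449/311230 + (158*(-9 + 158))/(-99126) = -27449*1/311230 + (158*149)*(-1/99126) = -27449/311230 + 23542*(-1/99126) = -27449/311230 - 11771/49563 = -5023943117/15425492490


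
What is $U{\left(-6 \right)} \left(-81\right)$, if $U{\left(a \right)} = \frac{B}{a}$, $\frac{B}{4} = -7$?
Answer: $-378$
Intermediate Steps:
$B = -28$ ($B = 4 \left(-7\right) = -28$)
$U{\left(a \right)} = - \frac{28}{a}$
$U{\left(-6 \right)} \left(-81\right) = - \frac{28}{-6} \left(-81\right) = \left(-28\right) \left(- \frac{1}{6}\right) \left(-81\right) = \frac{14}{3} \left(-81\right) = -378$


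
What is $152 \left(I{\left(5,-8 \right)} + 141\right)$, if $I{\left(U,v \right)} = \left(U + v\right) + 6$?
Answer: $21888$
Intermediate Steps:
$I{\left(U,v \right)} = 6 + U + v$
$152 \left(I{\left(5,-8 \right)} + 141\right) = 152 \left(\left(6 + 5 - 8\right) + 141\right) = 152 \left(3 + 141\right) = 152 \cdot 144 = 21888$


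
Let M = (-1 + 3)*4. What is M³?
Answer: 512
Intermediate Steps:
M = 8 (M = 2*4 = 8)
M³ = 8³ = 512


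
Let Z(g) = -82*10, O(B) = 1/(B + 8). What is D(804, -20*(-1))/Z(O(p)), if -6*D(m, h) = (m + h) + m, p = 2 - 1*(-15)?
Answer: 407/1230 ≈ 0.33089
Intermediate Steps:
p = 17 (p = 2 + 15 = 17)
D(m, h) = -m/3 - h/6 (D(m, h) = -((m + h) + m)/6 = -((h + m) + m)/6 = -(h + 2*m)/6 = -m/3 - h/6)
O(B) = 1/(8 + B)
Z(g) = -820
D(804, -20*(-1))/Z(O(p)) = (-⅓*804 - (-10)*(-1)/3)/(-820) = (-268 - ⅙*20)*(-1/820) = (-268 - 10/3)*(-1/820) = -814/3*(-1/820) = 407/1230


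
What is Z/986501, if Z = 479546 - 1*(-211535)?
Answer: 691081/986501 ≈ 0.70054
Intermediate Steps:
Z = 691081 (Z = 479546 + 211535 = 691081)
Z/986501 = 691081/986501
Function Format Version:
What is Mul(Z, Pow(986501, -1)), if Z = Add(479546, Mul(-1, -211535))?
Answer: Rational(691081, 986501) ≈ 0.70054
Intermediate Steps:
Z = 691081 (Z = Add(479546, 211535) = 691081)
Mul(Z, Pow(986501, -1)) = Mul(691081, Pow(986501, -1)) = Mul(691081, Rational(1, 986501)) = Rational(691081, 986501)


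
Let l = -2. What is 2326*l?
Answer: -4652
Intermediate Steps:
2326*l = 2326*(-2) = -4652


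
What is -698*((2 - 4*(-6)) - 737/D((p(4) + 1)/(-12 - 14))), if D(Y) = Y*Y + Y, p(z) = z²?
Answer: -350528620/153 ≈ -2.2910e+6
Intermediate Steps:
D(Y) = Y + Y² (D(Y) = Y² + Y = Y + Y²)
-698*((2 - 4*(-6)) - 737/D((p(4) + 1)/(-12 - 14))) = -698*((2 - 4*(-6)) - 737*(-12 - 14)/((1 + (4² + 1)/(-12 - 14))*(4² + 1))) = -698*((2 + 24) - 737*(-26/((1 + (16 + 1)/(-26))*(16 + 1)))) = -698*(26 - 737*(-26/(17*(1 + 17*(-1/26))))) = -698*(26 - 737*(-26/(17*(1 - 17/26)))) = -698*(26 - 737/((-17/26*9/26))) = -698*(26 - 737/(-153/676)) = -698*(26 - 737*(-676/153)) = -698*(26 + 498212/153) = -698*502190/153 = -350528620/153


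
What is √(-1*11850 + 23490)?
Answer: 2*√2910 ≈ 107.89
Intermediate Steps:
√(-1*11850 + 23490) = √(-11850 + 23490) = √11640 = 2*√2910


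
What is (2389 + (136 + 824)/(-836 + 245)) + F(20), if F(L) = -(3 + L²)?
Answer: 390922/197 ≈ 1984.4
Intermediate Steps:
F(L) = -3 - L²
(2389 + (136 + 824)/(-836 + 245)) + F(20) = (2389 + (136 + 824)/(-836 + 245)) + (-3 - 1*20²) = (2389 + 960/(-591)) + (-3 - 1*400) = (2389 + 960*(-1/591)) + (-3 - 400) = (2389 - 320/197) - 403 = 470313/197 - 403 = 390922/197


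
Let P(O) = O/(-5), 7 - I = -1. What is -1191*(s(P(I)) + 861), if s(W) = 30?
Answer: -1061181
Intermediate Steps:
I = 8 (I = 7 - 1*(-1) = 7 + 1 = 8)
P(O) = -O/5 (P(O) = O*(-⅕) = -O/5)
-1191*(s(P(I)) + 861) = -1191*(30 + 861) = -1191*891 = -1061181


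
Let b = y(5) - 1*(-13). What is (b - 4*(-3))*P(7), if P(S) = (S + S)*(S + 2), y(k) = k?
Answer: 3780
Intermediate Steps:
P(S) = 2*S*(2 + S) (P(S) = (2*S)*(2 + S) = 2*S*(2 + S))
b = 18 (b = 5 - 1*(-13) = 5 + 13 = 18)
(b - 4*(-3))*P(7) = (18 - 4*(-3))*(2*7*(2 + 7)) = (18 + 12)*(2*7*9) = 30*126 = 3780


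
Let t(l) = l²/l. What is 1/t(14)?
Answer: 1/14 ≈ 0.071429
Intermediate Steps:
t(l) = l
1/t(14) = 1/14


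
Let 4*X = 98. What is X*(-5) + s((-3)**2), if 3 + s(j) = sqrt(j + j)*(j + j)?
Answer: -251/2 + 54*sqrt(2) ≈ -49.132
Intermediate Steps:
X = 49/2 (X = (1/4)*98 = 49/2 ≈ 24.500)
s(j) = -3 + 2*sqrt(2)*j**(3/2) (s(j) = -3 + sqrt(j + j)*(j + j) = -3 + sqrt(2*j)*(2*j) = -3 + (sqrt(2)*sqrt(j))*(2*j) = -3 + 2*sqrt(2)*j**(3/2))
X*(-5) + s((-3)**2) = (49/2)*(-5) + (-3 + 2*sqrt(2)*((-3)**2)**(3/2)) = -245/2 + (-3 + 2*sqrt(2)*9**(3/2)) = -245/2 + (-3 + 2*sqrt(2)*27) = -245/2 + (-3 + 54*sqrt(2)) = -251/2 + 54*sqrt(2)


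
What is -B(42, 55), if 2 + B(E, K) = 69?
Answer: -67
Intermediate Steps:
B(E, K) = 67 (B(E, K) = -2 + 69 = 67)
-B(42, 55) = -1*67 = -67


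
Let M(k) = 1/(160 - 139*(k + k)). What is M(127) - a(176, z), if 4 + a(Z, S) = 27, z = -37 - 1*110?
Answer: -808359/35146 ≈ -23.000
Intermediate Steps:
z = -147 (z = -37 - 110 = -147)
a(Z, S) = 23 (a(Z, S) = -4 + 27 = 23)
M(k) = 1/(160 - 278*k)
M(127) - a(176, z) = -1/(-160 + 278*127) - 1*23 = -1/(-160 + 35306) - 23 = -1/35146 - 23 = -808359/35146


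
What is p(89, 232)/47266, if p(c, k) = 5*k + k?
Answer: 696/23633 ≈ 0.029450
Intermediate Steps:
p(c, k) = 6*k
p(89, 232)/47266 = (6*232)/47266 = 1392*(1/47266) = 696/23633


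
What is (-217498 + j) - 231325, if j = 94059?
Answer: -354764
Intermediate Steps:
(-217498 + j) - 231325 = (-217498 + 94059) - 231325 = -123439 - 231325 = -354764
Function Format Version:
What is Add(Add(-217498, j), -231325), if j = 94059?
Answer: -354764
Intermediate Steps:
Add(Add(-217498, j), -231325) = Add(Add(-217498, 94059), -231325) = Add(-123439, -231325) = -354764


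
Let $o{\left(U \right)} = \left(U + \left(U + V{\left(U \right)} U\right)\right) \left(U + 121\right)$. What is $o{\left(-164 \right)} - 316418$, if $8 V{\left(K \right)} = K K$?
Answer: $23406510$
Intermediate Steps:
$V{\left(K \right)} = \frac{K^{2}}{8}$ ($V{\left(K \right)} = \frac{K K}{8} = \frac{K^{2}}{8}$)
$o{\left(U \right)} = \left(121 + U\right) \left(2 U + \frac{U^{3}}{8}\right)$ ($o{\left(U \right)} = \left(U + \left(U + \frac{U^{2}}{8} U\right)\right) \left(U + 121\right) = \left(U + \left(U + \frac{U^{3}}{8}\right)\right) \left(121 + U\right) = \left(2 U + \frac{U^{3}}{8}\right) \left(121 + U\right) = \left(121 + U\right) \left(2 U + \frac{U^{3}}{8}\right)$)
$o{\left(-164 \right)} - 316418 = \frac{1}{8} \left(-164\right) \left(1936 + \left(-164\right)^{3} + 16 \left(-164\right) + 121 \left(-164\right)^{2}\right) - 316418 = \frac{1}{8} \left(-164\right) \left(1936 - 4410944 - 2624 + 121 \cdot 26896\right) - 316418 = \frac{1}{8} \left(-164\right) \left(1936 - 4410944 - 2624 + 3254416\right) - 316418 = \frac{1}{8} \left(-164\right) \left(-1157216\right) - 316418 = 23722928 - 316418 = 23406510$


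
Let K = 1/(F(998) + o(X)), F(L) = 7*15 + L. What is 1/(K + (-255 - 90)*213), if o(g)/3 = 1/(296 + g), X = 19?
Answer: -115816/8510738655 ≈ -1.3608e-5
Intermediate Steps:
F(L) = 105 + L
o(g) = 3/(296 + g)
K = 105/115816 (K = 1/((105 + 998) + 3/(296 + 19)) = 1/(1103 + 3/315) = 1/(1103 + 3*(1/315)) = 1/(1103 + 1/105) = 1/(115816/105) = 105/115816 ≈ 0.00090661)
1/(K + (-255 - 90)*213) = 1/(105/115816 + (-255 - 90)*213) = 1/(105/115816 - 345*213) = 1/(105/115816 - 73485) = 1/(-8510738655/115816) = -115816/8510738655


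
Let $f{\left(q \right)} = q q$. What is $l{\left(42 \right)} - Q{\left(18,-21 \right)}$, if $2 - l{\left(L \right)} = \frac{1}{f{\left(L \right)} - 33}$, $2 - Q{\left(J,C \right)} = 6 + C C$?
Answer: $\frac{773756}{1731} \approx 447.0$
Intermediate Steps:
$Q{\left(J,C \right)} = -4 - C^{2}$ ($Q{\left(J,C \right)} = 2 - \left(6 + C C\right) = 2 - \left(6 + C^{2}\right) = -4 - C^{2}$)
$f{\left(q \right)} = q^{2}$
$l{\left(L \right)} = 2 - \frac{1}{-33 + L^{2}}$ ($l{\left(L \right)} = 2 - \frac{1}{L^{2} - 33} = 2 - \frac{1}{-33 + L^{2}}$)
$l{\left(42 \right)} - Q{\left(18,-21 \right)} = \frac{-67 + 2 \cdot 42^{2}}{-33 + 42^{2}} - \left(-4 - \left(-21\right)^{2}\right) = \frac{-67 + 2 \cdot 1764}{-33 + 1764} - \left(-4 - 441\right) = \frac{-67 + 3528}{1731} - \left(-4 - 441\right) = \frac{1}{1731} \cdot 3461 - -445 = \frac{3461}{1731} + 445 = \frac{773756}{1731}$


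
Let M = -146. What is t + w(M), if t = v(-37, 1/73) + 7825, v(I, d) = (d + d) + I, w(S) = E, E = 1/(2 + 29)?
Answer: 17624379/2263 ≈ 7788.1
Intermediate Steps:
E = 1/31 ≈ 0.032258
w(S) = 1/31
v(I, d) = I + 2*d (v(I, d) = 2*d + I = I + 2*d)
t = 568526/73 (t = (-37 + 2/73) + 7825 = -2699/73 + 7825 = 568526/73 ≈ 7788.0)
t + w(M) = 568526/73 + 1/31 = 17624379/2263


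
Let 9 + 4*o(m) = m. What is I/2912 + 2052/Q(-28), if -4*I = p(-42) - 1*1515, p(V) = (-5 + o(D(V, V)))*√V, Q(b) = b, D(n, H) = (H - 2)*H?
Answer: -121731/1664 - 1819*I*√42/46592 ≈ -73.156 - 0.25302*I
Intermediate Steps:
D(n, H) = H*(-2 + H) (D(n, H) = (-2 + H)*H = H*(-2 + H))
o(m) = -9/4 + m/4
p(V) = √V*(-29/4 + V*(-2 + V)/4) (p(V) = (-5 + (-9/4 + (V*(-2 + V))/4))*√V = (-5 + (-9/4 + V*(-2 + V)/4))*√V = (-29/4 + V*(-2 + V)/4)*√V = √V*(-29/4 + V*(-2 + V)/4))
I = 1515/4 - 1819*I*√42/16 (I = -(√(-42)*(-29 - 42*(-2 - 42))/4 - 1*1515)/4 = -((I*√42)*(-29 - 42*(-44))/4 - 1515)/4 = -((I*√42)*(-29 + 1848)/4 - 1515)/4 = -((¼)*(I*√42)*1819 - 1515)/4 = -(1819*I*√42/4 - 1515)/4 = -(-1515 + 1819*I*√42/4)/4 = 1515/4 - 1819*I*√42/16 ≈ 378.75 - 736.78*I)
I/2912 + 2052/Q(-28) = (1515/4 - 1819*I*√42/16)/2912 + 2052/(-28) = (1515/4 - 1819*I*√42/16)*(1/2912) + 2052*(-1/28) = (1515/11648 - 1819*I*√42/46592) - 513/7 = -121731/1664 - 1819*I*√42/46592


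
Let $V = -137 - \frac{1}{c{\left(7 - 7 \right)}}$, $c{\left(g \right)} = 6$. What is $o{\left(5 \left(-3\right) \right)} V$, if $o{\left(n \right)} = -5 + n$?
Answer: $\frac{8230}{3} \approx 2743.3$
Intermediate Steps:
$V = - \frac{823}{6}$ ($V = -137 - \frac{1}{6} = - \frac{823}{6} \approx -137.17$)
$o{\left(5 \left(-3\right) \right)} V = \left(-5 + 5 \left(-3\right)\right) \left(- \frac{823}{6}\right) = \left(-5 - 15\right) \left(- \frac{823}{6}\right) = \left(-20\right) \left(- \frac{823}{6}\right) = \frac{8230}{3}$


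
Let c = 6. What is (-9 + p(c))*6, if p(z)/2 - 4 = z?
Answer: 66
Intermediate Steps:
p(z) = 8 + 2*z
(-9 + p(c))*6 = (-9 + (8 + 2*6))*6 = (-9 + (8 + 12))*6 = (-9 + 20)*6 = 11*6 = 66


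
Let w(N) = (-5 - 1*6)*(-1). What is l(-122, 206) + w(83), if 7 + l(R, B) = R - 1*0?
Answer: -118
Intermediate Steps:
l(R, B) = -7 + R (l(R, B) = -7 + (R - 1*0) = -7 + (R + 0) = -7 + R)
w(N) = 11 (w(N) = (-5 - 6)*(-1) = -11*(-1) = 11)
l(-122, 206) + w(83) = (-7 - 122) + 11 = -129 + 11 = -118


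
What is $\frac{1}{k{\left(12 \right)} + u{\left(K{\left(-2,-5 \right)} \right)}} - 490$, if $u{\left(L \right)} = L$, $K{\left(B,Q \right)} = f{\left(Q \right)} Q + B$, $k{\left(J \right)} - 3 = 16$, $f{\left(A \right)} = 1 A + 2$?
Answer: $- \frac{15679}{32} \approx -489.97$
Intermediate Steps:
$f{\left(A \right)} = 2 + A$ ($f{\left(A \right)} = A + 2 = 2 + A$)
$k{\left(J \right)} = 19$ ($k{\left(J \right)} = 3 + 16 = 19$)
$K{\left(B,Q \right)} = B + Q \left(2 + Q\right)$ ($K{\left(B,Q \right)} = \left(2 + Q\right) Q + B = Q \left(2 + Q\right) + B = B + Q \left(2 + Q\right)$)
$\frac{1}{k{\left(12 \right)} + u{\left(K{\left(-2,-5 \right)} \right)}} - 490 = \frac{1}{19 - \left(2 + 5 \left(2 - 5\right)\right)} - 490 = \frac{1}{19 - -13} - 490 = \frac{1}{19 + \left(-2 + 15\right)} - 490 = \frac{1}{19 + 13} - 490 = \frac{1}{32} - 490 = - \frac{15679}{32}$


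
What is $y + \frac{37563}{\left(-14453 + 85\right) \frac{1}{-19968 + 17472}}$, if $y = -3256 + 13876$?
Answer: $\frac{7698294}{449} \approx 17145.0$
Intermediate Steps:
$y = 10620$
$y + \frac{37563}{\left(-14453 + 85\right) \frac{1}{-19968 + 17472}} = 10620 + \frac{37563}{\left(-14453 + 85\right) \frac{1}{-19968 + 17472}} = 10620 + \frac{37563}{\left(-14368\right) \frac{1}{-2496}} = 10620 + \frac{37563}{\left(-14368\right) \left(- \frac{1}{2496}\right)} = 10620 + \frac{37563}{\frac{449}{78}} = 10620 + 37563 \cdot \frac{78}{449} = 10620 + \frac{2929914}{449} = \frac{7698294}{449}$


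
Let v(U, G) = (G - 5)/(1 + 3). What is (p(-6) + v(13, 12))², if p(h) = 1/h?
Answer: 361/144 ≈ 2.5069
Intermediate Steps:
v(U, G) = -5/4 + G/4 (v(U, G) = (-5 + G)/4 = (-5 + G)*(¼) = -5/4 + G/4)
p(h) = 1/h
(p(-6) + v(13, 12))² = (1/(-6) + (-5/4 + (¼)*12))² = (-⅙ + (-5/4 + 3))² = (-⅙ + 7/4)² = (19/12)² = 361/144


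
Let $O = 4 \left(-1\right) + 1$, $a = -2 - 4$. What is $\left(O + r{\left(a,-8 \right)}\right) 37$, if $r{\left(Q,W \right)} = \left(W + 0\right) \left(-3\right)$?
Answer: $777$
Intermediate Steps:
$a = -6$ ($a = -2 - 4 = -6$)
$r{\left(Q,W \right)} = - 3 W$ ($r{\left(Q,W \right)} = W \left(-3\right) = - 3 W$)
$O = -3$ ($O = -4 + 1 = -3$)
$\left(O + r{\left(a,-8 \right)}\right) 37 = \left(-3 - -24\right) 37 = \left(-3 + 24\right) 37 = 21 \cdot 37 = 777$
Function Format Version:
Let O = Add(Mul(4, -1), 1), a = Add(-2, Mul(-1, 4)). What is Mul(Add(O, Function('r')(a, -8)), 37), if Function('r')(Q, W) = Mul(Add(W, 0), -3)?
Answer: 777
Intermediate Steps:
a = -6 (a = Add(-2, -4) = -6)
Function('r')(Q, W) = Mul(-3, W) (Function('r')(Q, W) = Mul(W, -3) = Mul(-3, W))
O = -3 (O = Add(-4, 1) = -3)
Mul(Add(O, Function('r')(a, -8)), 37) = Mul(Add(-3, Mul(-3, -8)), 37) = Mul(Add(-3, 24), 37) = Mul(21, 37) = 777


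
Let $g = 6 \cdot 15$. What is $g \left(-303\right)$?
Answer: $-27270$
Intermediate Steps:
$g = 90$
$g \left(-303\right) = 90 \left(-303\right) = -27270$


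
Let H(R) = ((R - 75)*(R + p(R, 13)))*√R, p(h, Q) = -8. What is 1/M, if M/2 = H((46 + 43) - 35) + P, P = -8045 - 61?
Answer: -193/729372 + 23*√6/243124 ≈ -3.2885e-5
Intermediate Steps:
P = -8106
H(R) = √R*(-75 + R)*(-8 + R) (H(R) = ((R - 75)*(R - 8))*√R = ((-75 + R)*(-8 + R))*√R = √R*(-75 + R)*(-8 + R))
M = -16212 - 5796*√6 (M = 2*(√((46 + 43) - 35)*(600 + ((46 + 43) - 35)² - 83*((46 + 43) - 35)) - 8106) = 2*(√(89 - 35)*(600 + (89 - 35)² - 83*(89 - 35)) - 8106) = 2*(√54*(600 + 54² - 83*54) - 8106) = 2*((3*√6)*(600 + 2916 - 4482) - 8106) = 2*((3*√6)*(-966) - 8106) = 2*(-2898*√6 - 8106) = 2*(-8106 - 2898*√6) = -16212 - 5796*√6 ≈ -30409.)
1/M = 1/(-16212 - 5796*√6)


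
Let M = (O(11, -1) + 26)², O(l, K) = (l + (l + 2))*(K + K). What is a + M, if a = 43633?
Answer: 44117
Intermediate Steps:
O(l, K) = 2*K*(2 + 2*l) (O(l, K) = (l + (2 + l))*(2*K) = (2 + 2*l)*(2*K) = 2*K*(2 + 2*l))
M = 484 (M = (4*(-1)*(1 + 11) + 26)² = (4*(-1)*12 + 26)² = (-48 + 26)² = (-22)² = 484)
a + M = 43633 + 484 = 44117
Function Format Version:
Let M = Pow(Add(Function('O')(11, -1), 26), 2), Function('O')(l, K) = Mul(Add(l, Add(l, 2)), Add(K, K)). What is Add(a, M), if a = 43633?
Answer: 44117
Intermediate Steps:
Function('O')(l, K) = Mul(2, K, Add(2, Mul(2, l))) (Function('O')(l, K) = Mul(Add(l, Add(2, l)), Mul(2, K)) = Mul(Add(2, Mul(2, l)), Mul(2, K)) = Mul(2, K, Add(2, Mul(2, l))))
M = 484 (M = Pow(Add(Mul(4, -1, Add(1, 11)), 26), 2) = Pow(Add(Mul(4, -1, 12), 26), 2) = Pow(Add(-48, 26), 2) = Pow(-22, 2) = 484)
Add(a, M) = Add(43633, 484) = 44117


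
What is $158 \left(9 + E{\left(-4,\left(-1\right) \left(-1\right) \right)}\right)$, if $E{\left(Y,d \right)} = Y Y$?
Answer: $3950$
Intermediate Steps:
$E{\left(Y,d \right)} = Y^{2}$
$158 \left(9 + E{\left(-4,\left(-1\right) \left(-1\right) \right)}\right) = 158 \left(9 + \left(-4\right)^{2}\right) = 158 \left(9 + 16\right) = 158 \cdot 25 = 3950$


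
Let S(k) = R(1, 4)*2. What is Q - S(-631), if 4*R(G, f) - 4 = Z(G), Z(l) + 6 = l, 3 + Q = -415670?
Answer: -831345/2 ≈ -4.1567e+5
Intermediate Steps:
Q = -415673 (Q = -3 - 415670 = -415673)
Z(l) = -6 + l
R(G, f) = -½ + G/4 (R(G, f) = 1 + (-6 + G)/4 = 1 + (-3/2 + G/4) = -½ + G/4)
S(k) = -½ (S(k) = (-½ + (¼)*1)*2 = (-½ + ¼)*2 = -¼*2 = -½)
Q - S(-631) = -415673 - 1*(-½) = -415673 + ½ = -831345/2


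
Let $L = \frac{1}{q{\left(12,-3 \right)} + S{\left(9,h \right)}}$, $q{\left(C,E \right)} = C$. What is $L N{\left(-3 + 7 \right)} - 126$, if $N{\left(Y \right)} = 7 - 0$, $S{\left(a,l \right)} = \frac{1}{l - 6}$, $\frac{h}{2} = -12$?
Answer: $- \frac{45024}{359} \approx -125.42$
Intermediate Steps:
$h = -24$ ($h = 2 \left(-12\right) = -24$)
$S{\left(a,l \right)} = \frac{1}{-6 + l}$
$N{\left(Y \right)} = 7$ ($N{\left(Y \right)} = 7 + 0 = 7$)
$L = \frac{30}{359}$ ($L = \frac{1}{12 + \frac{1}{-6 - 24}} = \frac{1}{12 + \frac{1}{-30}} = \frac{1}{12 - \frac{1}{30}} = \frac{1}{\frac{359}{30}} = \frac{30}{359} \approx 0.083565$)
$L N{\left(-3 + 7 \right)} - 126 = \frac{30}{359} \cdot 7 - 126 = \frac{210}{359} - 126 = - \frac{45024}{359}$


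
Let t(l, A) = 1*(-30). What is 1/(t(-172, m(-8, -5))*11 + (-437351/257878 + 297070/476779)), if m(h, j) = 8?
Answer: -122950814962/40705680892429 ≈ -0.0030205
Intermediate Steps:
t(l, A) = -30
1/(t(-172, m(-8, -5))*11 + (-437351/257878 + 297070/476779)) = 1/(-30*11 + (-437351/257878 + 297070/476779)) = 1/(-330 + (-437351*1/257878 + 297070*(1/476779))) = 1/(-330 + (-437351/257878 + 297070/476779)) = 1/(-330 - 131911954969/122950814962) = 1/(-40705680892429/122950814962) = -122950814962/40705680892429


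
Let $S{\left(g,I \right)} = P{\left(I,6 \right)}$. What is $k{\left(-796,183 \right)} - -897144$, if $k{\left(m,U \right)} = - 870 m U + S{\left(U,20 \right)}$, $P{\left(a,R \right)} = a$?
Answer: $127628324$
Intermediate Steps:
$S{\left(g,I \right)} = I$
$k{\left(m,U \right)} = 20 - 870 U m$ ($k{\left(m,U \right)} = - 870 m U + 20 = - 870 U m + 20 = 20 - 870 U m$)
$k{\left(-796,183 \right)} - -897144 = \left(20 - 159210 \left(-796\right)\right) - -897144 = \left(20 + 126731160\right) + 897144 = 126731180 + 897144 = 127628324$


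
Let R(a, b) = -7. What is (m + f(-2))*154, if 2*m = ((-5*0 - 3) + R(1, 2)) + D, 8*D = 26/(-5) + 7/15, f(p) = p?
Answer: -134827/120 ≈ -1123.6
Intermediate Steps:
D = -71/120 (D = (26/(-5) + 7/15)/8 = (26*(-⅕) + 7*(1/15))/8 = (-26/5 + 7/15)/8 = (⅛)*(-71/15) = -71/120 ≈ -0.59167)
m = -1271/240 (m = (((-5*0 - 3) - 7) - 71/120)/2 = (((0 - 3) - 7) - 71/120)/2 = ((-3 - 7) - 71/120)/2 = (-10 - 71/120)/2 = (½)*(-1271/120) = -1271/240 ≈ -5.2958)
(m + f(-2))*154 = (-1271/240 - 2)*154 = -1751/240*154 = -134827/120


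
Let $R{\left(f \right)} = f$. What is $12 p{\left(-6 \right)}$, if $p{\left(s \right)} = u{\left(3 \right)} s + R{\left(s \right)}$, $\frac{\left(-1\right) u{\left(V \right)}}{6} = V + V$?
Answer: $2520$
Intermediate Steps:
$u{\left(V \right)} = - 12 V$ ($u{\left(V \right)} = - 6 \left(V + V\right) = - 6 \cdot 2 V = - 12 V$)
$p{\left(s \right)} = - 35 s$ ($p{\left(s \right)} = \left(-12\right) 3 s + s = - 36 s + s = - 35 s$)
$12 p{\left(-6 \right)} = 12 \left(\left(-35\right) \left(-6\right)\right) = 12 \cdot 210 = 2520$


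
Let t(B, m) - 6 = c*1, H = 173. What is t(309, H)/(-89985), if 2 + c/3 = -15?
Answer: 3/5999 ≈ 0.00050008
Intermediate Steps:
c = -51 (c = -6 + 3*(-15) = -6 - 45 = -51)
t(B, m) = -45 (t(B, m) = 6 - 51*1 = 6 - 51 = -45)
t(309, H)/(-89985) = -45/(-89985) = -45*(-1/89985) = 3/5999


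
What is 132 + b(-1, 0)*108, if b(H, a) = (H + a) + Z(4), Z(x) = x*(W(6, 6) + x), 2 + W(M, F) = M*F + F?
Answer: 19032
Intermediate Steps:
W(M, F) = -2 + F + F*M (W(M, F) = -2 + (M*F + F) = -2 + (F*M + F) = -2 + (F + F*M) = -2 + F + F*M)
Z(x) = x*(40 + x) (Z(x) = x*((-2 + 6 + 6*6) + x) = x*((-2 + 6 + 36) + x) = x*(40 + x))
b(H, a) = 176 + H + a (b(H, a) = (H + a) + 4*(40 + 4) = (H + a) + 4*44 = (H + a) + 176 = 176 + H + a)
132 + b(-1, 0)*108 = 132 + (176 - 1 + 0)*108 = 132 + 175*108 = 132 + 18900 = 19032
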